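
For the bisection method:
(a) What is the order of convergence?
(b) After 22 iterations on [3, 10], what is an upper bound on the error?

(a) Bisection has linear (order 1) convergence; the error is halved each step.

(b) Error bound = (b-a)/2^n = (10 - 3)/2^{22}
    = 7/2^{22}

(a) 1 (linear); (b) error ≤ 1.67e-06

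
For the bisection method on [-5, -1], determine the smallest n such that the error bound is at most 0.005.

We need (b-a)/2^n ≤ 0.005
(-1 - (-5))/2^n ≤ 0.005
4/2^n ≤ 0.005
2^n ≥ 800
n ≥ log₂(800) = 9.64
n ≥ 10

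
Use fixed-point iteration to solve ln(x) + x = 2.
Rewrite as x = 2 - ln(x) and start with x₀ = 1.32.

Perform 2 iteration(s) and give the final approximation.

Equation: ln(x) + x = 2
Fixed-point form: x = 2 - ln(x)
x₀ = 1.32

x_1 = g(1.320000) = 1.722368
x_2 = g(1.722368) = 1.456300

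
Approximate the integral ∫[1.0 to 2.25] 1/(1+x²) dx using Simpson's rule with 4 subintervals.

f(x) = 1/(1+x²)
a = 1.0, b = 2.25, n = 4
h = (b - a)/n = 0.312500

Simpson's rule: (h/3)[f(x₀) + 4f(x₁) + 2f(x₂) + ... + f(xₙ)]

x_0 = 1.0000, f(x_0) = 0.500000, coefficient = 1
x_1 = 1.3125, f(x_1) = 0.367288, coefficient = 4
x_2 = 1.6250, f(x_2) = 0.274678, coefficient = 2
x_3 = 1.9375, f(x_3) = 0.210353, coefficient = 4
x_4 = 2.2500, f(x_4) = 0.164948, coefficient = 1

I ≈ (0.312500/3) × 3.524872 = 0.367174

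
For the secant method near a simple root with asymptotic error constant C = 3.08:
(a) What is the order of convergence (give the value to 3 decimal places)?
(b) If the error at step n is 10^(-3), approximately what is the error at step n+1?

(a) Secant method has superlinear convergence with order φ = (1+√5)/2 ≈ 1.618.
    This means |e_{n+1}| ≈ C|e_n|^1.618.

(b) With |e_n| = 10^(-3) and C = 3.08:
    |e_{n+1}| ≈ 3.08 × (10^(-3))^1.618 = 3.08 × 10^(-4.85)

(a) ≈ 1.618 (golden ratio); (b) |e_{n+1}| ≈ 4.310e-05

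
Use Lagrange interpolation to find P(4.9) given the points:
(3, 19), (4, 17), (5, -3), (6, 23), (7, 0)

Lagrange interpolation formula:
P(x) = Σ yᵢ × Lᵢ(x)
where Lᵢ(x) = Π_{j≠i} (x - xⱼ)/(xᵢ - xⱼ)

L_0(4.9) = (4.9 - 4)/(3 - 4) × (4.9 - 5)/(3 - 5) × (4.9 - 6)/(3 - 6) × (4.9 - 7)/(3 - 7) = -0.008662
L_1(4.9) = (4.9 - 3)/(4 - 3) × (4.9 - 5)/(4 - 5) × (4.9 - 6)/(4 - 6) × (4.9 - 7)/(4 - 7) = 0.073150
L_2(4.9) = (4.9 - 3)/(5 - 3) × (4.9 - 4)/(5 - 4) × (4.9 - 6)/(5 - 6) × (4.9 - 7)/(5 - 7) = 0.987525
L_3(4.9) = (4.9 - 3)/(6 - 3) × (4.9 - 4)/(6 - 4) × (4.9 - 5)/(6 - 5) × (4.9 - 7)/(6 - 7) = -0.059850
L_4(4.9) = (4.9 - 3)/(7 - 3) × (4.9 - 4)/(7 - 4) × (4.9 - 5)/(7 - 5) × (4.9 - 6)/(7 - 6) = 0.007837

P(4.9) = 19×L_0(4.9) + 17×L_1(4.9) + (-3)×L_2(4.9) + 23×L_3(4.9) + 0×L_4(4.9)
P(4.9) = -3.260163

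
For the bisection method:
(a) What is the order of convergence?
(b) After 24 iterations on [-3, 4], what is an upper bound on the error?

(a) Bisection has linear (order 1) convergence; the error is halved each step.

(b) Error bound = (b-a)/2^n = (4 - (-3))/2^{24}
    = 7/2^{24}

(a) 1 (linear); (b) error ≤ 4.17e-07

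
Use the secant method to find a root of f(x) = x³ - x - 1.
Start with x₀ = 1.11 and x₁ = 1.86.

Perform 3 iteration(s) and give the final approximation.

f(x) = x³ - x - 1
x₀ = 1.11, x₁ = 1.86

Secant formula: x_{n+1} = x_n - f(x_n)(x_n - x_{n-1})/(f(x_n) - f(x_{n-1}))

Iteration 1:
  f(1.110000) = -0.742369
  f(1.860000) = 3.574856
  x_2 = 1.860000 - 3.574856×(1.860000 - 1.110000)/(3.574856 - (-0.742369))
       = 1.238966
Iteration 2:
  f(1.860000) = 3.574856
  f(1.238966) = -0.337106
  x_3 = 1.238966 - (-0.337106)×(1.238966 - 1.860000)/(-0.337106 - 3.574856)
       = 1.292483
Iteration 3:
  f(1.238966) = -0.337106
  f(1.292483) = -0.133375
  x_4 = 1.292483 - (-0.133375)×(1.292483 - 1.238966)/(-0.133375 - (-0.337106))
       = 1.327518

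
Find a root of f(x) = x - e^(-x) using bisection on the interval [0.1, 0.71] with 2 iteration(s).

f(x) = x - e^(-x)
Initial interval: [0.1, 0.71]

Iteration 1:
  c_1 = (0.100000 + 0.710000)/2 = 0.405000
  f(c_1) = f(0.405000) = -0.261977
  f(a) × f(c) ≥ 0, new interval: [0.405000, 0.710000]
Iteration 2:
  c_2 = (0.405000 + 0.710000)/2 = 0.557500
  f(c_2) = f(0.557500) = -0.015139
  f(a) × f(c) ≥ 0, new interval: [0.557500, 0.710000]

After 2 iteration(s), the approximation is c_2 = 0.557500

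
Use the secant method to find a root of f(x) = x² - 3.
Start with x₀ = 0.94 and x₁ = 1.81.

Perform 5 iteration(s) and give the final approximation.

f(x) = x² - 3
x₀ = 0.94, x₁ = 1.81

Secant formula: x_{n+1} = x_n - f(x_n)(x_n - x_{n-1})/(f(x_n) - f(x_{n-1}))

Iteration 1:
  f(0.940000) = -2.116400
  f(1.810000) = 0.276100
  x_2 = 1.810000 - 0.276100×(1.810000 - 0.940000)/(0.276100 - (-2.116400))
       = 1.709600
Iteration 2:
  f(1.810000) = 0.276100
  f(1.709600) = -0.077268
  x_3 = 1.709600 - (-0.077268)×(1.709600 - 1.810000)/(-0.077268 - 0.276100)
       = 1.731554
Iteration 3:
  f(1.709600) = -0.077268
  f(1.731554) = -0.001722
  x_4 = 1.731554 - (-0.001722)×(1.731554 - 1.709600)/(-0.001722 - (-0.077268))
       = 1.732054
Iteration 4:
  f(1.731554) = -0.001722
  f(1.732054) = 0.000011
  x_5 = 1.732054 - 0.000011×(1.732054 - 1.731554)/(0.000011 - (-0.001722))
       = 1.732051
Iteration 5:
  f(1.732054) = 0.000011
  f(1.732051) = 0.000000
  x_6 = 1.732051 - 0.000000×(1.732051 - 1.732054)/(0.000000 - 0.000011)
       = 1.732051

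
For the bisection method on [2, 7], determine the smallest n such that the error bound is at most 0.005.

We need (b-a)/2^n ≤ 0.005
(7 - 2)/2^n ≤ 0.005
5/2^n ≤ 0.005
2^n ≥ 1000
n ≥ log₂(1000) = 9.97
n ≥ 10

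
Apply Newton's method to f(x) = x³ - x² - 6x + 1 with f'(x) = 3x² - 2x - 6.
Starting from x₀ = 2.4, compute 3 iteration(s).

f(x) = x³ - x² - 6x + 1
f'(x) = 3x² - 2x - 6
x₀ = 2.4

Newton-Raphson formula: x_{n+1} = x_n - f(x_n)/f'(x_n)

Iteration 1:
  f(2.400000) = -5.336000
  f'(2.400000) = 6.480000
  x_1 = 2.400000 - (-5.336000)/6.480000 = 3.223457
Iteration 2:
  f(3.223457) = 4.762473
  f'(3.223457) = 18.725107
  x_2 = 3.223457 - 4.762473/18.725107 = 2.969121
Iteration 3:
  f(2.969121) = 0.544407
  f'(2.969121) = 14.508790
  x_3 = 2.969121 - 0.544407/14.508790 = 2.931598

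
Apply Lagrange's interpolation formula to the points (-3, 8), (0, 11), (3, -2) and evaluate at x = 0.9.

Lagrange interpolation formula:
P(x) = Σ yᵢ × Lᵢ(x)
where Lᵢ(x) = Π_{j≠i} (x - xⱼ)/(xᵢ - xⱼ)

L_0(0.9) = (0.9 - 0)/(-3 - 0) × (0.9 - 3)/(-3 - 3) = -0.105000
L_1(0.9) = (0.9 - (-3))/(0 - (-3)) × (0.9 - 3)/(0 - 3) = 0.910000
L_2(0.9) = (0.9 - (-3))/(3 - (-3)) × (0.9 - 0)/(3 - 0) = 0.195000

P(0.9) = 8×L_0(0.9) + 11×L_1(0.9) + (-2)×L_2(0.9)
P(0.9) = 8.780000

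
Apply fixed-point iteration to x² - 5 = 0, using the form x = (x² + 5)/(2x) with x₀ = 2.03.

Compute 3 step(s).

Equation: x² - 5 = 0
Fixed-point form: x = (x² + 5)/(2x)
x₀ = 2.03

x_1 = g(2.030000) = 2.246527
x_2 = g(2.246527) = 2.236092
x_3 = g(2.236092) = 2.236068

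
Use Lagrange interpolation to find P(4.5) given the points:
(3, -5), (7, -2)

Lagrange interpolation formula:
P(x) = Σ yᵢ × Lᵢ(x)
where Lᵢ(x) = Π_{j≠i} (x - xⱼ)/(xᵢ - xⱼ)

L_0(4.5) = (4.5 - 7)/(3 - 7) = 0.625000
L_1(4.5) = (4.5 - 3)/(7 - 3) = 0.375000

P(4.5) = (-5)×L_0(4.5) + (-2)×L_1(4.5)
P(4.5) = -3.875000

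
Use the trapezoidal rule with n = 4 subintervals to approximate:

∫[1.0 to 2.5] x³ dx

f(x) = x³
a = 1.0, b = 2.5, n = 4
h = (b - a)/n = 0.375000

Trapezoidal rule: (h/2)[f(x₀) + 2f(x₁) + 2f(x₂) + ... + f(xₙ)]

x_0 = 1.0000, f(x_0) = 1.000000, coefficient = 1
x_1 = 1.3750, f(x_1) = 2.599609, coefficient = 2
x_2 = 1.7500, f(x_2) = 5.359375, coefficient = 2
x_3 = 2.1250, f(x_3) = 9.595703, coefficient = 2
x_4 = 2.5000, f(x_4) = 15.625000, coefficient = 1

I ≈ (0.375000/2) × 51.734375 = 9.700195
Exact value: 9.515625
Error: 0.184570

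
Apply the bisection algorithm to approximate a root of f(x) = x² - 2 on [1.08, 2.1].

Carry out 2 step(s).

f(x) = x² - 2
Initial interval: [1.08, 2.1]

Iteration 1:
  c_1 = (1.080000 + 2.100000)/2 = 1.590000
  f(c_1) = f(1.590000) = 0.528100
  f(a) × f(c) < 0, new interval: [1.080000, 1.590000]
Iteration 2:
  c_2 = (1.080000 + 1.590000)/2 = 1.335000
  f(c_2) = f(1.335000) = -0.217775
  f(a) × f(c) ≥ 0, new interval: [1.335000, 1.590000]

After 2 iteration(s), the approximation is c_2 = 1.335000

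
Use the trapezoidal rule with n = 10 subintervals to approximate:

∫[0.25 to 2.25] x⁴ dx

f(x) = x⁴
a = 0.25, b = 2.25, n = 10
h = (b - a)/n = 0.200000

Trapezoidal rule: (h/2)[f(x₀) + 2f(x₁) + 2f(x₂) + ... + f(xₙ)]

x_0 = 0.2500, f(x_0) = 0.003906, coefficient = 1
x_1 = 0.4500, f(x_1) = 0.041006, coefficient = 2
x_2 = 0.6500, f(x_2) = 0.178506, coefficient = 2
x_3 = 0.8500, f(x_3) = 0.522006, coefficient = 2
x_4 = 1.0500, f(x_4) = 1.215506, coefficient = 2
x_5 = 1.2500, f(x_5) = 2.441406, coefficient = 2
x_6 = 1.4500, f(x_6) = 4.420506, coefficient = 2
x_7 = 1.6500, f(x_7) = 7.412006, coefficient = 2
x_8 = 1.8500, f(x_8) = 11.713506, coefficient = 2
x_9 = 2.0500, f(x_9) = 17.661006, coefficient = 2
x_10 = 2.2500, f(x_10) = 25.628906, coefficient = 1

I ≈ (0.200000/2) × 116.843725 = 11.684373
Exact value: 11.532812
Error: 0.151560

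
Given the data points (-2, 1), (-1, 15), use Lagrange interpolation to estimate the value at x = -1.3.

Lagrange interpolation formula:
P(x) = Σ yᵢ × Lᵢ(x)
where Lᵢ(x) = Π_{j≠i} (x - xⱼ)/(xᵢ - xⱼ)

L_0(-1.3) = (-1.3 - (-1))/(-2 - (-1)) = 0.300000
L_1(-1.3) = (-1.3 - (-2))/(-1 - (-2)) = 0.700000

P(-1.3) = 1×L_0(-1.3) + 15×L_1(-1.3)
P(-1.3) = 10.800000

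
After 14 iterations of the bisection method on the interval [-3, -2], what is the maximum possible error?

Bisection error bound: |error| ≤ (b-a)/2^n
|error| ≤ (-2 - (-3))/2^14 = 1/2^14
|error| ≤ 0.0000610352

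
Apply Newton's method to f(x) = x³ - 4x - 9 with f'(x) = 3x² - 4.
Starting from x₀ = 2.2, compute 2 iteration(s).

f(x) = x³ - 4x - 9
f'(x) = 3x² - 4
x₀ = 2.2

Newton-Raphson formula: x_{n+1} = x_n - f(x_n)/f'(x_n)

Iteration 1:
  f(2.200000) = -7.152000
  f'(2.200000) = 10.520000
  x_1 = 2.200000 - (-7.152000)/10.520000 = 2.879848
Iteration 2:
  f(2.879848) = 3.364696
  f'(2.879848) = 20.880572
  x_2 = 2.879848 - 3.364696/20.880572 = 2.718708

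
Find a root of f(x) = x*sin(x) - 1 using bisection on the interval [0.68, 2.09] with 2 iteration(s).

f(x) = x*sin(x) - 1
Initial interval: [0.68, 2.09]

Iteration 1:
  c_1 = (0.680000 + 2.090000)/2 = 1.385000
  f(c_1) = f(1.385000) = 0.361163
  f(a) × f(c) < 0, new interval: [0.680000, 1.385000]
Iteration 2:
  c_2 = (0.680000 + 1.385000)/2 = 1.032500
  f(c_2) = f(1.032500) = -0.113513
  f(a) × f(c) ≥ 0, new interval: [1.032500, 1.385000]

After 2 iteration(s), the approximation is c_2 = 1.032500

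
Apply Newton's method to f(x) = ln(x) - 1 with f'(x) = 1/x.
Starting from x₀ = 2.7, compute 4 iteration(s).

f(x) = ln(x) - 1
f'(x) = 1/x
x₀ = 2.7

Newton-Raphson formula: x_{n+1} = x_n - f(x_n)/f'(x_n)

Iteration 1:
  f(2.700000) = -0.006748
  f'(2.700000) = 0.370370
  x_1 = 2.700000 - (-0.006748)/0.370370 = 2.718220
Iteration 2:
  f(2.718220) = -0.000023
  f'(2.718220) = 0.367888
  x_2 = 2.718220 - (-0.000023)/0.367888 = 2.718282
Iteration 3:
  f(2.718282) = 0.000000
  f'(2.718282) = 0.367879
  x_3 = 2.718282 - 0.000000/0.367879 = 2.718282
Iteration 4:
  f(2.718282) = 0.000000
  f'(2.718282) = 0.367879
  x_4 = 2.718282 - 0.000000/0.367879 = 2.718282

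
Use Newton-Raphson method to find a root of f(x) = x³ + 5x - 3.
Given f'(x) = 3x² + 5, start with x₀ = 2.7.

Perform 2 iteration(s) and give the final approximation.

f(x) = x³ + 5x - 3
f'(x) = 3x² + 5
x₀ = 2.7

Newton-Raphson formula: x_{n+1} = x_n - f(x_n)/f'(x_n)

Iteration 1:
  f(2.700000) = 30.183000
  f'(2.700000) = 26.870000
  x_1 = 2.700000 - 30.183000/26.870000 = 1.576703
Iteration 2:
  f(1.576703) = 8.803182
  f'(1.576703) = 12.457974
  x_2 = 1.576703 - 8.803182/12.457974 = 0.870072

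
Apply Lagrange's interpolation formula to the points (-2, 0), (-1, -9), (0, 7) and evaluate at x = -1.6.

Lagrange interpolation formula:
P(x) = Σ yᵢ × Lᵢ(x)
where Lᵢ(x) = Π_{j≠i} (x - xⱼ)/(xᵢ - xⱼ)

L_0(-1.6) = (-1.6 - (-1))/(-2 - (-1)) × (-1.6 - 0)/(-2 - 0) = 0.480000
L_1(-1.6) = (-1.6 - (-2))/(-1 - (-2)) × (-1.6 - 0)/(-1 - 0) = 0.640000
L_2(-1.6) = (-1.6 - (-2))/(0 - (-2)) × (-1.6 - (-1))/(0 - (-1)) = -0.120000

P(-1.6) = 0×L_0(-1.6) + (-9)×L_1(-1.6) + 7×L_2(-1.6)
P(-1.6) = -6.600000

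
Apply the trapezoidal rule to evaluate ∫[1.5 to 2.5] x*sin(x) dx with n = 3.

f(x) = x*sin(x)
a = 1.5, b = 2.5, n = 3
h = (b - a)/n = 0.333333

Trapezoidal rule: (h/2)[f(x₀) + 2f(x₁) + 2f(x₂) + ... + f(xₙ)]

x_0 = 1.5000, f(x_0) = 1.496242, coefficient = 1
x_1 = 1.8333, f(x_1) = 1.770514, coefficient = 2
x_2 = 2.1667, f(x_2) = 1.793264, coefficient = 2
x_3 = 2.5000, f(x_3) = 1.496180, coefficient = 1

I ≈ (0.333333/2) × 10.119978 = 1.686663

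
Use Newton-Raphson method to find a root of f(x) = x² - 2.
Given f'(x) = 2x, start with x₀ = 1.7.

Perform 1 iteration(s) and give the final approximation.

f(x) = x² - 2
f'(x) = 2x
x₀ = 1.7

Newton-Raphson formula: x_{n+1} = x_n - f(x_n)/f'(x_n)

Iteration 1:
  f(1.700000) = 0.890000
  f'(1.700000) = 3.400000
  x_1 = 1.700000 - 0.890000/3.400000 = 1.438235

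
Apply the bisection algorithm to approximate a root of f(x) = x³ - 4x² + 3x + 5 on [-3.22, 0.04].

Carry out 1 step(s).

f(x) = x³ - 4x² + 3x + 5
Initial interval: [-3.22, 0.04]

Iteration 1:
  c_1 = (-3.220000 + 0.040000)/2 = -1.590000
  f(c_1) = f(-1.590000) = -13.902079
  f(a) × f(c) ≥ 0, new interval: [-1.590000, 0.040000]

After 1 iteration(s), the approximation is c_1 = -1.590000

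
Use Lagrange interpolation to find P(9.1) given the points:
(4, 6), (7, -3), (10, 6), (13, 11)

Lagrange interpolation formula:
P(x) = Σ yᵢ × Lᵢ(x)
where Lᵢ(x) = Π_{j≠i} (x - xⱼ)/(xᵢ - xⱼ)

L_0(9.1) = (9.1 - 7)/(4 - 7) × (9.1 - 10)/(4 - 10) × (9.1 - 13)/(4 - 13) = -0.045500
L_1(9.1) = (9.1 - 4)/(7 - 4) × (9.1 - 10)/(7 - 10) × (9.1 - 13)/(7 - 13) = 0.331500
L_2(9.1) = (9.1 - 4)/(10 - 4) × (9.1 - 7)/(10 - 7) × (9.1 - 13)/(10 - 13) = 0.773500
L_3(9.1) = (9.1 - 4)/(13 - 4) × (9.1 - 7)/(13 - 7) × (9.1 - 10)/(13 - 10) = -0.059500

P(9.1) = 6×L_0(9.1) + (-3)×L_1(9.1) + 6×L_2(9.1) + 11×L_3(9.1)
P(9.1) = 2.719000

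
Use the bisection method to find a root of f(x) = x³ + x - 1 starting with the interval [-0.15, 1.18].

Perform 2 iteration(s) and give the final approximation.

f(x) = x³ + x - 1
Initial interval: [-0.15, 1.18]

Iteration 1:
  c_1 = (-0.150000 + 1.180000)/2 = 0.515000
  f(c_1) = f(0.515000) = -0.348409
  f(a) × f(c) ≥ 0, new interval: [0.515000, 1.180000]
Iteration 2:
  c_2 = (0.515000 + 1.180000)/2 = 0.847500
  f(c_2) = f(0.847500) = 0.456222
  f(a) × f(c) < 0, new interval: [0.515000, 0.847500]

After 2 iteration(s), the approximation is c_2 = 0.847500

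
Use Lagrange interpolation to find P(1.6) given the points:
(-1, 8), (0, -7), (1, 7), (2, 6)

Lagrange interpolation formula:
P(x) = Σ yᵢ × Lᵢ(x)
where Lᵢ(x) = Π_{j≠i} (x - xⱼ)/(xᵢ - xⱼ)

L_0(1.6) = (1.6 - 0)/(-1 - 0) × (1.6 - 1)/(-1 - 1) × (1.6 - 2)/(-1 - 2) = 0.064000
L_1(1.6) = (1.6 - (-1))/(0 - (-1)) × (1.6 - 1)/(0 - 1) × (1.6 - 2)/(0 - 2) = -0.312000
L_2(1.6) = (1.6 - (-1))/(1 - (-1)) × (1.6 - 0)/(1 - 0) × (1.6 - 2)/(1 - 2) = 0.832000
L_3(1.6) = (1.6 - (-1))/(2 - (-1)) × (1.6 - 0)/(2 - 0) × (1.6 - 1)/(2 - 1) = 0.416000

P(1.6) = 8×L_0(1.6) + (-7)×L_1(1.6) + 7×L_2(1.6) + 6×L_3(1.6)
P(1.6) = 11.016000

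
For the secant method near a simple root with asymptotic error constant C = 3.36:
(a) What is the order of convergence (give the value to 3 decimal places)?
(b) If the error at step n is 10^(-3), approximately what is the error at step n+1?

(a) Secant method has superlinear convergence with order φ = (1+√5)/2 ≈ 1.618.
    This means |e_{n+1}| ≈ C|e_n|^1.618.

(b) With |e_n| = 10^(-3) and C = 3.36:
    |e_{n+1}| ≈ 3.36 × (10^(-3))^1.618 = 3.36 × 10^(-4.85)

(a) ≈ 1.618 (golden ratio); (b) |e_{n+1}| ≈ 4.702e-05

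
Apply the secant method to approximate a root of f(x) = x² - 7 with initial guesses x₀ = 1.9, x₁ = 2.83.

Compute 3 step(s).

f(x) = x² - 7
x₀ = 1.9, x₁ = 2.83

Secant formula: x_{n+1} = x_n - f(x_n)(x_n - x_{n-1})/(f(x_n) - f(x_{n-1}))

Iteration 1:
  f(1.900000) = -3.390000
  f(2.830000) = 1.008900
  x_2 = 2.830000 - 1.008900×(2.830000 - 1.900000)/(1.008900 - (-3.390000))
       = 2.616702
Iteration 2:
  f(2.830000) = 1.008900
  f(2.616702) = -0.152871
  x_3 = 2.616702 - (-0.152871)×(2.616702 - 2.830000)/(-0.152871 - 1.008900)
       = 2.644769
Iteration 3:
  f(2.616702) = -0.152871
  f(2.644769) = -0.005199
  x_4 = 2.644769 - (-0.005199)×(2.644769 - 2.616702)/(-0.005199 - (-0.152871))
       = 2.645757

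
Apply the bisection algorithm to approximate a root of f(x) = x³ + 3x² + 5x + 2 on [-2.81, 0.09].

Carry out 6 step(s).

f(x) = x³ + 3x² + 5x + 2
Initial interval: [-2.81, 0.09]

Iteration 1:
  c_1 = (-2.810000 + 0.090000)/2 = -1.360000
  f(c_1) = f(-1.360000) = -1.766656
  f(a) × f(c) ≥ 0, new interval: [-1.360000, 0.090000]
Iteration 2:
  c_2 = (-1.360000 + 0.090000)/2 = -0.635000
  f(c_2) = f(-0.635000) = -0.221373
  f(a) × f(c) ≥ 0, new interval: [-0.635000, 0.090000]
Iteration 3:
  c_3 = (-0.635000 + 0.090000)/2 = -0.272500
  f(c_3) = f(-0.272500) = 0.840034
  f(a) × f(c) < 0, new interval: [-0.635000, -0.272500]
Iteration 4:
  c_4 = (-0.635000 + (-0.272500))/2 = -0.453750
  f(c_4) = f(-0.453750) = 0.255495
  f(a) × f(c) < 0, new interval: [-0.635000, -0.453750]
Iteration 5:
  c_5 = (-0.635000 + (-0.453750))/2 = -0.544375
  f(c_5) = f(-0.544375) = 0.005835
  f(a) × f(c) < 0, new interval: [-0.635000, -0.544375]
Iteration 6:
  c_6 = (-0.635000 + (-0.544375))/2 = -0.589688
  f(c_6) = f(-0.589688) = -0.110296
  f(a) × f(c) ≥ 0, new interval: [-0.589688, -0.544375]

After 6 iteration(s), the approximation is c_6 = -0.589688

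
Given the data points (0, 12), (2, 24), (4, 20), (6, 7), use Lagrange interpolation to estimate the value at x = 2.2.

Lagrange interpolation formula:
P(x) = Σ yᵢ × Lᵢ(x)
where Lᵢ(x) = Π_{j≠i} (x - xⱼ)/(xᵢ - xⱼ)

L_0(2.2) = (2.2 - 2)/(0 - 2) × (2.2 - 4)/(0 - 4) × (2.2 - 6)/(0 - 6) = -0.028500
L_1(2.2) = (2.2 - 0)/(2 - 0) × (2.2 - 4)/(2 - 4) × (2.2 - 6)/(2 - 6) = 0.940500
L_2(2.2) = (2.2 - 0)/(4 - 0) × (2.2 - 2)/(4 - 2) × (2.2 - 6)/(4 - 6) = 0.104500
L_3(2.2) = (2.2 - 0)/(6 - 0) × (2.2 - 2)/(6 - 2) × (2.2 - 4)/(6 - 4) = -0.016500

P(2.2) = 12×L_0(2.2) + 24×L_1(2.2) + 20×L_2(2.2) + 7×L_3(2.2)
P(2.2) = 24.204500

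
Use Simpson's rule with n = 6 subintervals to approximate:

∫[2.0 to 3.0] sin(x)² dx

f(x) = sin(x)²
a = 2.0, b = 3.0, n = 6
h = (b - a)/n = 0.166667

Simpson's rule: (h/3)[f(x₀) + 4f(x₁) + 2f(x₂) + ... + f(xₙ)]

x_0 = 2.0000, f(x_0) = 0.826822, coefficient = 1
x_1 = 2.1667, f(x_1) = 0.685022, coefficient = 4
x_2 = 2.3333, f(x_2) = 0.522853, coefficient = 2
x_3 = 2.5000, f(x_3) = 0.358169, coefficient = 4
x_4 = 2.6667, f(x_4) = 0.209098, coefficient = 2
x_5 = 2.8333, f(x_5) = 0.092052, coefficient = 4
x_6 = 3.0000, f(x_6) = 0.019915, coefficient = 1

I ≈ (0.166667/3) × 6.851609 = 0.380645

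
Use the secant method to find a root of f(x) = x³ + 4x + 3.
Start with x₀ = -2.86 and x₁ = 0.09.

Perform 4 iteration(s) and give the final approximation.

f(x) = x³ + 4x + 3
x₀ = -2.86, x₁ = 0.09

Secant formula: x_{n+1} = x_n - f(x_n)(x_n - x_{n-1})/(f(x_n) - f(x_{n-1}))

Iteration 1:
  f(-2.860000) = -31.833656
  f(0.090000) = 3.360729
  x_2 = 0.090000 - 3.360729×(0.090000 - (-2.860000))/(3.360729 - (-31.833656))
       = -0.191697
Iteration 2:
  f(0.090000) = 3.360729
  f(-0.191697) = 2.226168
  x_3 = -0.191697 - 2.226168×(-0.191697 - 0.090000)/(2.226168 - 3.360729)
       = -0.744426
Iteration 3:
  f(-0.191697) = 2.226168
  f(-0.744426) = -0.390241
  x_4 = -0.744426 - (-0.390241)×(-0.744426 - (-0.191697))/(-0.390241 - 2.226168)
       = -0.661985
Iteration 4:
  f(-0.744426) = -0.390241
  f(-0.661985) = 0.061960
  x_5 = -0.661985 - 0.061960×(-0.661985 - (-0.744426))/(0.061960 - (-0.390241))
       = -0.673281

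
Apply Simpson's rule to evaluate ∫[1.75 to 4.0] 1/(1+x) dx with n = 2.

f(x) = 1/(1+x)
a = 1.75, b = 4.0, n = 2
h = (b - a)/n = 1.125000

Simpson's rule: (h/3)[f(x₀) + 4f(x₁) + 2f(x₂) + ... + f(xₙ)]

x_0 = 1.7500, f(x_0) = 0.363636, coefficient = 1
x_1 = 2.8750, f(x_1) = 0.258065, coefficient = 4
x_2 = 4.0000, f(x_2) = 0.200000, coefficient = 1

I ≈ (1.125000/3) × 1.595894 = 0.598460
Exact value: 0.597837
Error: 0.000623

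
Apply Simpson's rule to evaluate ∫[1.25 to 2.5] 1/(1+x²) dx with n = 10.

f(x) = 1/(1+x²)
a = 1.25, b = 2.5, n = 10
h = (b - a)/n = 0.125000

Simpson's rule: (h/3)[f(x₀) + 4f(x₁) + 2f(x₂) + ... + f(xₙ)]

x_0 = 1.2500, f(x_0) = 0.390244, coefficient = 1
x_1 = 1.3750, f(x_1) = 0.345946, coefficient = 4
x_2 = 1.5000, f(x_2) = 0.307692, coefficient = 2
x_3 = 1.6250, f(x_3) = 0.274678, coefficient = 4
x_4 = 1.7500, f(x_4) = 0.246154, coefficient = 2
x_5 = 1.8750, f(x_5) = 0.221453, coefficient = 4
x_6 = 2.0000, f(x_6) = 0.200000, coefficient = 2
x_7 = 2.1250, f(x_7) = 0.181303, coefficient = 4
x_8 = 2.2500, f(x_8) = 0.164948, coefficient = 2
x_9 = 2.3750, f(x_9) = 0.150588, coefficient = 4
x_10 = 2.5000, f(x_10) = 0.137931, coefficient = 1

I ≈ (0.125000/3) × 7.061639 = 0.294235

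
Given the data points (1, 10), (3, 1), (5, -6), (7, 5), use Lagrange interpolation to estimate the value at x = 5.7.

Lagrange interpolation formula:
P(x) = Σ yᵢ × Lᵢ(x)
where Lᵢ(x) = Π_{j≠i} (x - xⱼ)/(xᵢ - xⱼ)

L_0(5.7) = (5.7 - 3)/(1 - 3) × (5.7 - 5)/(1 - 5) × (5.7 - 7)/(1 - 7) = 0.051188
L_1(5.7) = (5.7 - 1)/(3 - 1) × (5.7 - 5)/(3 - 5) × (5.7 - 7)/(3 - 7) = -0.267313
L_2(5.7) = (5.7 - 1)/(5 - 1) × (5.7 - 3)/(5 - 3) × (5.7 - 7)/(5 - 7) = 1.031062
L_3(5.7) = (5.7 - 1)/(7 - 1) × (5.7 - 3)/(7 - 3) × (5.7 - 5)/(7 - 5) = 0.185063

P(5.7) = 10×L_0(5.7) + 1×L_1(5.7) + (-6)×L_2(5.7) + 5×L_3(5.7)
P(5.7) = -5.016500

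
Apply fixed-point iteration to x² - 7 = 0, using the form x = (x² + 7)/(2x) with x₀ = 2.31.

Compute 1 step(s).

Equation: x² - 7 = 0
Fixed-point form: x = (x² + 7)/(2x)
x₀ = 2.31

x_1 = g(2.310000) = 2.670152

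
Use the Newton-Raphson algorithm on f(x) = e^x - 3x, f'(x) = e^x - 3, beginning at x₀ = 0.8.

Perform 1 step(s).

f(x) = e^x - 3x
f'(x) = e^x - 3
x₀ = 0.8

Newton-Raphson formula: x_{n+1} = x_n - f(x_n)/f'(x_n)

Iteration 1:
  f(0.800000) = -0.174459
  f'(0.800000) = -0.774459
  x_1 = 0.800000 - (-0.174459)/(-0.774459) = 0.574734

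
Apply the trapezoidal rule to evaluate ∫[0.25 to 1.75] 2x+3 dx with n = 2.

f(x) = 2x+3
a = 0.25, b = 1.75, n = 2
h = (b - a)/n = 0.750000

Trapezoidal rule: (h/2)[f(x₀) + 2f(x₁) + 2f(x₂) + ... + f(xₙ)]

x_0 = 0.2500, f(x_0) = 3.500000, coefficient = 1
x_1 = 1.0000, f(x_1) = 5.000000, coefficient = 2
x_2 = 1.7500, f(x_2) = 6.500000, coefficient = 1

I ≈ (0.750000/2) × 20.000000 = 7.500000
Exact value: 7.500000
Error: 0.000000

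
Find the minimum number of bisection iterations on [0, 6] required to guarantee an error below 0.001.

We need (b-a)/2^n ≤ 0.001
(6 - 0)/2^n ≤ 0.001
6/2^n ≤ 0.001
2^n ≥ 6000
n ≥ log₂(6000) = 12.55
n ≥ 13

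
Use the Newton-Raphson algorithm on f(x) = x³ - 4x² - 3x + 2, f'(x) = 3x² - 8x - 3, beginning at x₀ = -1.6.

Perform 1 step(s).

f(x) = x³ - 4x² - 3x + 2
f'(x) = 3x² - 8x - 3
x₀ = -1.6

Newton-Raphson formula: x_{n+1} = x_n - f(x_n)/f'(x_n)

Iteration 1:
  f(-1.600000) = -7.536000
  f'(-1.600000) = 17.480000
  x_1 = -1.600000 - (-7.536000)/17.480000 = -1.168879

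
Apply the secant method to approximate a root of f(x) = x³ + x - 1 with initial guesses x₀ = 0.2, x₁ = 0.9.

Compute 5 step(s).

f(x) = x³ + x - 1
x₀ = 0.2, x₁ = 0.9

Secant formula: x_{n+1} = x_n - f(x_n)(x_n - x_{n-1})/(f(x_n) - f(x_{n-1}))

Iteration 1:
  f(0.200000) = -0.792000
  f(0.900000) = 0.629000
  x_2 = 0.900000 - 0.629000×(0.900000 - 0.200000)/(0.629000 - (-0.792000))
       = 0.590148
Iteration 2:
  f(0.900000) = 0.629000
  f(0.590148) = -0.204319
  x_3 = 0.590148 - (-0.204319)×(0.590148 - 0.900000)/(-0.204319 - 0.629000)
       = 0.666119
Iteration 3:
  f(0.590148) = -0.204319
  f(0.666119) = -0.038313
  x_4 = 0.666119 - (-0.038313)×(0.666119 - 0.590148)/(-0.038313 - (-0.204319))
       = 0.683653
Iteration 4:
  f(0.666119) = -0.038313
  f(0.683653) = 0.003181
  x_5 = 0.683653 - 0.003181×(0.683653 - 0.666119)/(0.003181 - (-0.038313))
       = 0.682309
Iteration 5:
  f(0.683653) = 0.003181
  f(0.682309) = -0.000044
  x_6 = 0.682309 - (-0.000044)×(0.682309 - 0.683653)/(-0.000044 - 0.003181)
       = 0.682328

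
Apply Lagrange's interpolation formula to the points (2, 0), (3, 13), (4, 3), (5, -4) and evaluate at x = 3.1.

Lagrange interpolation formula:
P(x) = Σ yᵢ × Lᵢ(x)
where Lᵢ(x) = Π_{j≠i} (x - xⱼ)/(xᵢ - xⱼ)

L_0(3.1) = (3.1 - 3)/(2 - 3) × (3.1 - 4)/(2 - 4) × (3.1 - 5)/(2 - 5) = -0.028500
L_1(3.1) = (3.1 - 2)/(3 - 2) × (3.1 - 4)/(3 - 4) × (3.1 - 5)/(3 - 5) = 0.940500
L_2(3.1) = (3.1 - 2)/(4 - 2) × (3.1 - 3)/(4 - 3) × (3.1 - 5)/(4 - 5) = 0.104500
L_3(3.1) = (3.1 - 2)/(5 - 2) × (3.1 - 3)/(5 - 3) × (3.1 - 4)/(5 - 4) = -0.016500

P(3.1) = 0×L_0(3.1) + 13×L_1(3.1) + 3×L_2(3.1) + (-4)×L_3(3.1)
P(3.1) = 12.606000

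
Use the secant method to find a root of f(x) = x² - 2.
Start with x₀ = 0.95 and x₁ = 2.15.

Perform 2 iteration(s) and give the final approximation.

f(x) = x² - 2
x₀ = 0.95, x₁ = 2.15

Secant formula: x_{n+1} = x_n - f(x_n)(x_n - x_{n-1})/(f(x_n) - f(x_{n-1}))

Iteration 1:
  f(0.950000) = -1.097500
  f(2.150000) = 2.622500
  x_2 = 2.150000 - 2.622500×(2.150000 - 0.950000)/(2.622500 - (-1.097500))
       = 1.304032
Iteration 2:
  f(2.150000) = 2.622500
  f(1.304032) = -0.299500
  x_3 = 1.304032 - (-0.299500)×(1.304032 - 2.150000)/(-0.299500 - 2.622500)
       = 1.390742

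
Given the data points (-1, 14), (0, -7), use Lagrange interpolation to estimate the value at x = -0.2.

Lagrange interpolation formula:
P(x) = Σ yᵢ × Lᵢ(x)
where Lᵢ(x) = Π_{j≠i} (x - xⱼ)/(xᵢ - xⱼ)

L_0(-0.2) = (-0.2 - 0)/(-1 - 0) = 0.200000
L_1(-0.2) = (-0.2 - (-1))/(0 - (-1)) = 0.800000

P(-0.2) = 14×L_0(-0.2) + (-7)×L_1(-0.2)
P(-0.2) = -2.800000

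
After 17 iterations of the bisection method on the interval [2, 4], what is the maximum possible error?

Bisection error bound: |error| ≤ (b-a)/2^n
|error| ≤ (4 - 2)/2^17 = 2/2^17
|error| ≤ 0.0000152588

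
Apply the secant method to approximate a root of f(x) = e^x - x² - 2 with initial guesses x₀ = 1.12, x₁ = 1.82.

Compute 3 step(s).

f(x) = e^x - x² - 2
x₀ = 1.12, x₁ = 1.82

Secant formula: x_{n+1} = x_n - f(x_n)(x_n - x_{n-1})/(f(x_n) - f(x_{n-1}))

Iteration 1:
  f(1.120000) = -0.189546
  f(1.820000) = 0.859458
  x_2 = 1.820000 - 0.859458×(1.820000 - 1.120000)/(0.859458 - (-0.189546))
       = 1.246484
Iteration 2:
  f(1.820000) = 0.859458
  f(1.246484) = -0.075630
  x_3 = 1.246484 - (-0.075630)×(1.246484 - 1.820000)/(-0.075630 - 0.859458)
       = 1.292870
Iteration 3:
  f(1.246484) = -0.075630
  f(1.292870) = -0.028285
  x_4 = 1.292870 - (-0.028285)×(1.292870 - 1.246484)/(-0.028285 - (-0.075630))
       = 1.320582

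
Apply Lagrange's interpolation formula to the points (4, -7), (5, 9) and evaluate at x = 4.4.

Lagrange interpolation formula:
P(x) = Σ yᵢ × Lᵢ(x)
where Lᵢ(x) = Π_{j≠i} (x - xⱼ)/(xᵢ - xⱼ)

L_0(4.4) = (4.4 - 5)/(4 - 5) = 0.600000
L_1(4.4) = (4.4 - 4)/(5 - 4) = 0.400000

P(4.4) = (-7)×L_0(4.4) + 9×L_1(4.4)
P(4.4) = -0.600000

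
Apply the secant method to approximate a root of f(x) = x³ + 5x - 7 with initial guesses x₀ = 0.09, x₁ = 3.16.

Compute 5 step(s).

f(x) = x³ + 5x - 7
x₀ = 0.09, x₁ = 3.16

Secant formula: x_{n+1} = x_n - f(x_n)(x_n - x_{n-1})/(f(x_n) - f(x_{n-1}))

Iteration 1:
  f(0.090000) = -6.549271
  f(3.160000) = 40.354496
  x_2 = 3.160000 - 40.354496×(3.160000 - 0.090000)/(40.354496 - (-6.549271))
       = 0.518671
Iteration 2:
  f(3.160000) = 40.354496
  f(0.518671) = -4.267115
  x_3 = 0.518671 - (-4.267115)×(0.518671 - 3.160000)/(-4.267115 - 40.354496)
       = 0.771258
Iteration 3:
  f(0.518671) = -4.267115
  f(0.771258) = -2.684936
  x_4 = 0.771258 - (-2.684936)×(0.771258 - 0.518671)/(-2.684936 - (-4.267115))
       = 1.199895
Iteration 4:
  f(0.771258) = -2.684936
  f(1.199895) = 0.727025
  x_5 = 1.199895 - 0.727025×(1.199895 - 0.771258)/(0.727025 - (-2.684936))
       = 1.108561
Iteration 5:
  f(1.199895) = 0.727025
  f(1.108561) = -0.094878
  x_6 = 1.108561 - (-0.094878)×(1.108561 - 1.199895)/(-0.094878 - 0.727025)
       = 1.119104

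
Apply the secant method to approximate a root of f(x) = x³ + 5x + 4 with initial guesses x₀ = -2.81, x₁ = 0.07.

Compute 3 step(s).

f(x) = x³ + 5x + 4
x₀ = -2.81, x₁ = 0.07

Secant formula: x_{n+1} = x_n - f(x_n)(x_n - x_{n-1})/(f(x_n) - f(x_{n-1}))

Iteration 1:
  f(-2.810000) = -32.238041
  f(0.070000) = 4.350343
  x_2 = 0.070000 - 4.350343×(0.070000 - (-2.810000))/(4.350343 - (-32.238041))
       = -0.272431
Iteration 2:
  f(0.070000) = 4.350343
  f(-0.272431) = 2.617627
  x_3 = -0.272431 - 2.617627×(-0.272431 - 0.070000)/(2.617627 - 4.350343)
       = -0.789743
Iteration 3:
  f(-0.272431) = 2.617627
  f(-0.789743) = -0.441275
  x_4 = -0.789743 - (-0.441275)×(-0.789743 - (-0.272431))/(-0.441275 - 2.617627)
       = -0.715116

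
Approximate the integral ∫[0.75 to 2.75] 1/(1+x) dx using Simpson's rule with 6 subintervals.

f(x) = 1/(1+x)
a = 0.75, b = 2.75, n = 6
h = (b - a)/n = 0.333333

Simpson's rule: (h/3)[f(x₀) + 4f(x₁) + 2f(x₂) + ... + f(xₙ)]

x_0 = 0.7500, f(x_0) = 0.571429, coefficient = 1
x_1 = 1.0833, f(x_1) = 0.480000, coefficient = 4
x_2 = 1.4167, f(x_2) = 0.413793, coefficient = 2
x_3 = 1.7500, f(x_3) = 0.363636, coefficient = 4
x_4 = 2.0833, f(x_4) = 0.324324, coefficient = 2
x_5 = 2.4167, f(x_5) = 0.292683, coefficient = 4
x_6 = 2.7500, f(x_6) = 0.266667, coefficient = 1

I ≈ (0.333333/3) × 6.859607 = 0.762179
Exact value: 0.762140
Error: 0.000039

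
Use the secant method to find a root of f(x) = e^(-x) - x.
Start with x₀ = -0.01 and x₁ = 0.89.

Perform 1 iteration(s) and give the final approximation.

f(x) = e^(-x) - x
x₀ = -0.01, x₁ = 0.89

Secant formula: x_{n+1} = x_n - f(x_n)(x_n - x_{n-1})/(f(x_n) - f(x_{n-1}))

Iteration 1:
  f(-0.010000) = 1.020050
  f(0.890000) = -0.479344
  x_2 = 0.890000 - (-0.479344)×(0.890000 - (-0.010000))/(-0.479344 - 1.020050)
       = 0.602277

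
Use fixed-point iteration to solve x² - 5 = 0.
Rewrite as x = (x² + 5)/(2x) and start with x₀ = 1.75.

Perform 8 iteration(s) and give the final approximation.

Equation: x² - 5 = 0
Fixed-point form: x = (x² + 5)/(2x)
x₀ = 1.75

x_1 = g(1.750000) = 2.303571
x_2 = g(2.303571) = 2.237057
x_3 = g(2.237057) = 2.236068
x_4 = g(2.236068) = 2.236068
x_5 = g(2.236068) = 2.236068
x_6 = g(2.236068) = 2.236068
x_7 = g(2.236068) = 2.236068
x_8 = g(2.236068) = 2.236068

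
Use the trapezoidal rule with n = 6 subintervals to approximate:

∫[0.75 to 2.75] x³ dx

f(x) = x³
a = 0.75, b = 2.75, n = 6
h = (b - a)/n = 0.333333

Trapezoidal rule: (h/2)[f(x₀) + 2f(x₁) + 2f(x₂) + ... + f(xₙ)]

x_0 = 0.7500, f(x_0) = 0.421875, coefficient = 1
x_1 = 1.0833, f(x_1) = 1.271412, coefficient = 2
x_2 = 1.4167, f(x_2) = 2.843171, coefficient = 2
x_3 = 1.7500, f(x_3) = 5.359375, coefficient = 2
x_4 = 2.0833, f(x_4) = 9.042245, coefficient = 2
x_5 = 2.4167, f(x_5) = 14.114005, coefficient = 2
x_6 = 2.7500, f(x_6) = 20.796875, coefficient = 1

I ≈ (0.333333/2) × 86.479167 = 14.413194
Exact value: 14.218750
Error: 0.194444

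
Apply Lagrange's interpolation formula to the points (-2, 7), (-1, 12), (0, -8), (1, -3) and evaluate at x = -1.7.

Lagrange interpolation formula:
P(x) = Σ yᵢ × Lᵢ(x)
where Lᵢ(x) = Π_{j≠i} (x - xⱼ)/(xᵢ - xⱼ)

L_0(-1.7) = (-1.7 - (-1))/(-2 - (-1)) × (-1.7 - 0)/(-2 - 0) × (-1.7 - 1)/(-2 - 1) = 0.535500
L_1(-1.7) = (-1.7 - (-2))/(-1 - (-2)) × (-1.7 - 0)/(-1 - 0) × (-1.7 - 1)/(-1 - 1) = 0.688500
L_2(-1.7) = (-1.7 - (-2))/(0 - (-2)) × (-1.7 - (-1))/(0 - (-1)) × (-1.7 - 1)/(0 - 1) = -0.283500
L_3(-1.7) = (-1.7 - (-2))/(1 - (-2)) × (-1.7 - (-1))/(1 - (-1)) × (-1.7 - 0)/(1 - 0) = 0.059500

P(-1.7) = 7×L_0(-1.7) + 12×L_1(-1.7) + (-8)×L_2(-1.7) + (-3)×L_3(-1.7)
P(-1.7) = 14.100000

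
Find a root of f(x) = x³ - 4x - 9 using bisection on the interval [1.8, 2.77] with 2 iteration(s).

f(x) = x³ - 4x - 9
Initial interval: [1.8, 2.77]

Iteration 1:
  c_1 = (1.800000 + 2.770000)/2 = 2.285000
  f(c_1) = f(2.285000) = -6.209501
  f(a) × f(c) ≥ 0, new interval: [2.285000, 2.770000]
Iteration 2:
  c_2 = (2.285000 + 2.770000)/2 = 2.527500
  f(c_2) = f(2.527500) = -2.963682
  f(a) × f(c) ≥ 0, new interval: [2.527500, 2.770000]

After 2 iteration(s), the approximation is c_2 = 2.527500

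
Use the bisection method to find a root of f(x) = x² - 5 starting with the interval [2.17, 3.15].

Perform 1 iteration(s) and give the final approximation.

f(x) = x² - 5
Initial interval: [2.17, 3.15]

Iteration 1:
  c_1 = (2.170000 + 3.150000)/2 = 2.660000
  f(c_1) = f(2.660000) = 2.075600
  f(a) × f(c) < 0, new interval: [2.170000, 2.660000]

After 1 iteration(s), the approximation is c_1 = 2.660000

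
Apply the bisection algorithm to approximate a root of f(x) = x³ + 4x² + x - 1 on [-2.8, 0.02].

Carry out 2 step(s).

f(x) = x³ + 4x² + x - 1
Initial interval: [-2.8, 0.02]

Iteration 1:
  c_1 = (-2.800000 + 0.020000)/2 = -1.390000
  f(c_1) = f(-1.390000) = 2.652781
  f(a) × f(c) ≥ 0, new interval: [-1.390000, 0.020000]
Iteration 2:
  c_2 = (-1.390000 + 0.020000)/2 = -0.685000
  f(c_2) = f(-0.685000) = -0.129519
  f(a) × f(c) < 0, new interval: [-1.390000, -0.685000]

After 2 iteration(s), the approximation is c_2 = -0.685000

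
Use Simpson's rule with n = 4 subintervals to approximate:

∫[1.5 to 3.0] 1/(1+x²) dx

f(x) = 1/(1+x²)
a = 1.5, b = 3.0, n = 4
h = (b - a)/n = 0.375000

Simpson's rule: (h/3)[f(x₀) + 4f(x₁) + 2f(x₂) + ... + f(xₙ)]

x_0 = 1.5000, f(x_0) = 0.307692, coefficient = 1
x_1 = 1.8750, f(x_1) = 0.221453, coefficient = 4
x_2 = 2.2500, f(x_2) = 0.164948, coefficient = 2
x_3 = 2.6250, f(x_3) = 0.126733, coefficient = 4
x_4 = 3.0000, f(x_4) = 0.100000, coefficient = 1

I ≈ (0.375000/3) × 2.130333 = 0.266292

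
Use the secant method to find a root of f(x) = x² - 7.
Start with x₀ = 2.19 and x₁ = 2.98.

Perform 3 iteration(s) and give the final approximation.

f(x) = x² - 7
x₀ = 2.19, x₁ = 2.98

Secant formula: x_{n+1} = x_n - f(x_n)(x_n - x_{n-1})/(f(x_n) - f(x_{n-1}))

Iteration 1:
  f(2.190000) = -2.203900
  f(2.980000) = 1.880400
  x_2 = 2.980000 - 1.880400×(2.980000 - 2.190000)/(1.880400 - (-2.203900))
       = 2.616286
Iteration 2:
  f(2.980000) = 1.880400
  f(2.616286) = -0.155046
  x_3 = 2.616286 - (-0.155046)×(2.616286 - 2.980000)/(-0.155046 - 1.880400)
       = 2.643991
Iteration 3:
  f(2.616286) = -0.155046
  f(2.643991) = -0.009309
  x_4 = 2.643991 - (-0.009309)×(2.643991 - 2.616286)/(-0.009309 - (-0.155046))
       = 2.645761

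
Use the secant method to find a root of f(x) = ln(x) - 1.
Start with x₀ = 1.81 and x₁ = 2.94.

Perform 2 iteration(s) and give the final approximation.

f(x) = ln(x) - 1
x₀ = 1.81, x₁ = 2.94

Secant formula: x_{n+1} = x_n - f(x_n)(x_n - x_{n-1})/(f(x_n) - f(x_{n-1}))

Iteration 1:
  f(1.810000) = -0.406673
  f(2.940000) = 0.078410
  x_2 = 2.940000 - 0.078410×(2.940000 - 1.810000)/(0.078410 - (-0.406673))
       = 2.757345
Iteration 2:
  f(2.940000) = 0.078410
  f(2.757345) = 0.014268
  x_3 = 2.757345 - 0.014268×(2.757345 - 2.940000)/(0.014268 - 0.078410)
       = 2.716713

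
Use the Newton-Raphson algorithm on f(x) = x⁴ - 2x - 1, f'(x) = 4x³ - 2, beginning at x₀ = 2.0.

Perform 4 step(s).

f(x) = x⁴ - 2x - 1
f'(x) = 4x³ - 2
x₀ = 2.0

Newton-Raphson formula: x_{n+1} = x_n - f(x_n)/f'(x_n)

Iteration 1:
  f(2.000000) = 11.000000
  f'(2.000000) = 30.000000
  x_1 = 2.000000 - 11.000000/30.000000 = 1.633333
Iteration 2:
  f(1.633333) = 2.850372
  f'(1.633333) = 15.429481
  x_2 = 1.633333 - 2.850372/15.429481 = 1.448598
Iteration 3:
  f(1.448598) = 0.506238
  f'(1.448598) = 10.159160
  x_3 = 1.448598 - 0.506238/10.159160 = 1.398767
Iteration 4:
  f(1.398767) = 0.030553
  f'(1.398767) = 8.947032
  x_4 = 1.398767 - 0.030553/8.947032 = 1.395352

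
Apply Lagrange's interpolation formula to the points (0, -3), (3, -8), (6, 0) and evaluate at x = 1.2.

Lagrange interpolation formula:
P(x) = Σ yᵢ × Lᵢ(x)
where Lᵢ(x) = Π_{j≠i} (x - xⱼ)/(xᵢ - xⱼ)

L_0(1.2) = (1.2 - 3)/(0 - 3) × (1.2 - 6)/(0 - 6) = 0.480000
L_1(1.2) = (1.2 - 0)/(3 - 0) × (1.2 - 6)/(3 - 6) = 0.640000
L_2(1.2) = (1.2 - 0)/(6 - 0) × (1.2 - 3)/(6 - 3) = -0.120000

P(1.2) = (-3)×L_0(1.2) + (-8)×L_1(1.2) + 0×L_2(1.2)
P(1.2) = -6.560000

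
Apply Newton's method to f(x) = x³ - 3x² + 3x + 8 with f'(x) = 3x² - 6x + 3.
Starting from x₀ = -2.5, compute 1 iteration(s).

f(x) = x³ - 3x² + 3x + 8
f'(x) = 3x² - 6x + 3
x₀ = -2.5

Newton-Raphson formula: x_{n+1} = x_n - f(x_n)/f'(x_n)

Iteration 1:
  f(-2.500000) = -33.875000
  f'(-2.500000) = 36.750000
  x_1 = -2.500000 - (-33.875000)/36.750000 = -1.578231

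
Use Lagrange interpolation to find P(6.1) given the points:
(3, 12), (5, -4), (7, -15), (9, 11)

Lagrange interpolation formula:
P(x) = Σ yᵢ × Lᵢ(x)
where Lᵢ(x) = Π_{j≠i} (x - xⱼ)/(xᵢ - xⱼ)

L_0(6.1) = (6.1 - 5)/(3 - 5) × (6.1 - 7)/(3 - 7) × (6.1 - 9)/(3 - 9) = -0.059813
L_1(6.1) = (6.1 - 3)/(5 - 3) × (6.1 - 7)/(5 - 7) × (6.1 - 9)/(5 - 9) = 0.505688
L_2(6.1) = (6.1 - 3)/(7 - 3) × (6.1 - 5)/(7 - 5) × (6.1 - 9)/(7 - 9) = 0.618062
L_3(6.1) = (6.1 - 3)/(9 - 3) × (6.1 - 5)/(9 - 5) × (6.1 - 7)/(9 - 7) = -0.063938

P(6.1) = 12×L_0(6.1) + (-4)×L_1(6.1) + (-15)×L_2(6.1) + 11×L_3(6.1)
P(6.1) = -12.714750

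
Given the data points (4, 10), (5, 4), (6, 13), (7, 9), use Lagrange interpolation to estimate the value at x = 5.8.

Lagrange interpolation formula:
P(x) = Σ yᵢ × Lᵢ(x)
where Lᵢ(x) = Π_{j≠i} (x - xⱼ)/(xᵢ - xⱼ)

L_0(5.8) = (5.8 - 5)/(4 - 5) × (5.8 - 6)/(4 - 6) × (5.8 - 7)/(4 - 7) = -0.032000
L_1(5.8) = (5.8 - 4)/(5 - 4) × (5.8 - 6)/(5 - 6) × (5.8 - 7)/(5 - 7) = 0.216000
L_2(5.8) = (5.8 - 4)/(6 - 4) × (5.8 - 5)/(6 - 5) × (5.8 - 7)/(6 - 7) = 0.864000
L_3(5.8) = (5.8 - 4)/(7 - 4) × (5.8 - 5)/(7 - 5) × (5.8 - 6)/(7 - 6) = -0.048000

P(5.8) = 10×L_0(5.8) + 4×L_1(5.8) + 13×L_2(5.8) + 9×L_3(5.8)
P(5.8) = 11.344000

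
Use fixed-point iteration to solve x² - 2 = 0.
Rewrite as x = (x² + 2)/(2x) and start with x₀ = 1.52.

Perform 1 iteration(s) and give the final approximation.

Equation: x² - 2 = 0
Fixed-point form: x = (x² + 2)/(2x)
x₀ = 1.52

x_1 = g(1.520000) = 1.417895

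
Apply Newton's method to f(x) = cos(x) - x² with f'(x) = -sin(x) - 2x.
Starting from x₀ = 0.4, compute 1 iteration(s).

f(x) = cos(x) - x²
f'(x) = -sin(x) - 2x
x₀ = 0.4

Newton-Raphson formula: x_{n+1} = x_n - f(x_n)/f'(x_n)

Iteration 1:
  f(0.400000) = 0.761061
  f'(0.400000) = -1.189418
  x_1 = 0.400000 - 0.761061/(-1.189418) = 1.039860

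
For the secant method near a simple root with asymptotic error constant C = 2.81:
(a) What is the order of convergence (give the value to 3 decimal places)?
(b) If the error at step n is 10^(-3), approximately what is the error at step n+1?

(a) Secant method has superlinear convergence with order φ = (1+√5)/2 ≈ 1.618.
    This means |e_{n+1}| ≈ C|e_n|^1.618.

(b) With |e_n| = 10^(-3) and C = 2.81:
    |e_{n+1}| ≈ 2.81 × (10^(-3))^1.618 = 2.81 × 10^(-4.85)

(a) ≈ 1.618 (golden ratio); (b) |e_{n+1}| ≈ 3.932e-05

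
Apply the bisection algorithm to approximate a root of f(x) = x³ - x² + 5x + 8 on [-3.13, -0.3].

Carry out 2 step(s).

f(x) = x³ - x² + 5x + 8
Initial interval: [-3.13, -0.3]

Iteration 1:
  c_1 = (-3.130000 + (-0.300000))/2 = -1.715000
  f(c_1) = f(-1.715000) = -8.560426
  f(a) × f(c) ≥ 0, new interval: [-1.715000, -0.300000]
Iteration 2:
  c_2 = (-1.715000 + (-0.300000))/2 = -1.007500
  f(c_2) = f(-1.007500) = 0.924775
  f(a) × f(c) < 0, new interval: [-1.715000, -1.007500]

After 2 iteration(s), the approximation is c_2 = -1.007500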